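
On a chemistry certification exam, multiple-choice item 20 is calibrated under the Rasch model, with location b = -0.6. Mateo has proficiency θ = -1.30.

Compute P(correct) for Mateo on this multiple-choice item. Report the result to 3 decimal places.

0.332

P(θ) = 1 / (1 + exp(−(θ − b)))
Exponent: (-1.30 − (-0.6)) = -0.7000
1/(1 + e^{0.7000}) = 0.3318
P = 0.3318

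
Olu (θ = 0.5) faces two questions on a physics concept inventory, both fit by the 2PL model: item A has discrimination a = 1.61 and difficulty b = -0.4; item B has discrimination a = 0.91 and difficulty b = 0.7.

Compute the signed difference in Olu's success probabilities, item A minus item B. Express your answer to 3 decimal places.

P(θ) = 1 / (1 + exp(−a(θ − b)))
P_A = 0.8098
P_B = 0.4546
P_A − P_B = 0.3552

0.355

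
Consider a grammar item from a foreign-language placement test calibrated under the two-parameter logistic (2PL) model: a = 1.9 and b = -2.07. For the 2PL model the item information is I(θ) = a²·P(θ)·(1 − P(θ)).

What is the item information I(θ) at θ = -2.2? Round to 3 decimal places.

0.889

P = 1/(1+e^{0.2470}) = 0.4386
P(1−P) = 0.4386 × 0.5614 = 0.2462
I = a² × P(1−P) = 1.9² × 0.2462 = 0.88887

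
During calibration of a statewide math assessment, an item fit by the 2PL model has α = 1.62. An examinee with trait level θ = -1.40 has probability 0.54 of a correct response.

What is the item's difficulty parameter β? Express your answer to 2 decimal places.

-1.50

P(θ) = 1 / (1 + exp(−α(θ − β)))
logit(0.54) = ln(0.54/0.46) = 0.1603
β = θ − logit/(α) = -1.40 − 0.1603/1.6200 = -1.4990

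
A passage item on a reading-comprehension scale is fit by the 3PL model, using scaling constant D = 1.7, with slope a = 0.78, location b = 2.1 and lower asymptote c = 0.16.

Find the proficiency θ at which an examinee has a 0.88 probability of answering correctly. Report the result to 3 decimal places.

P(θ) = c + (1 − c) · 1 / (1 + exp(−D·a(θ − b)))
Remove guessing floor: (0.88 − 0.16)/(1 − 0.16) = 0.8571
logit = ln(0.8571/0.1429) = 1.7918
θ = b + logit/(1.7·a) = 2.1 + 1.7918/1.3260 = 3.4513

3.451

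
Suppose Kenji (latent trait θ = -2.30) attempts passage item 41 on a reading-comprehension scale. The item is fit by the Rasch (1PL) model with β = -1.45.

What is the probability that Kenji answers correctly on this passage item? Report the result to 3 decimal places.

P(θ) = 1 / (1 + exp(−(θ − β)))
Exponent: (-2.30 − (-1.45)) = -0.8500
1/(1 + e^{0.8500}) = 0.2994
P = 0.2994

0.299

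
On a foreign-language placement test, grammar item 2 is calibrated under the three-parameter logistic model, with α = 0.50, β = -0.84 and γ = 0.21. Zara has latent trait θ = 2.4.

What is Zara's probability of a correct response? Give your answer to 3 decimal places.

P(θ) = γ + (1 − γ) · 1 / (1 + exp(−α(θ − β)))
Exponent: 0.50 × (2.4 − (-0.84)) = 1.6200
1/(1 + e^{-1.6200}) = 0.8348
P = 0.21 + 0.79 × 0.8348 = 0.8695

0.869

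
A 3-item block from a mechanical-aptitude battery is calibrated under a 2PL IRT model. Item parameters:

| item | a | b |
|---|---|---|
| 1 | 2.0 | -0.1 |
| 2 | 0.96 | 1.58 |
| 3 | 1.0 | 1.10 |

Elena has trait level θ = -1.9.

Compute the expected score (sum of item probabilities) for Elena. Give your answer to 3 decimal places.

P(θ) = 1 / (1 + exp(−a(θ − b)))
P_1 = 1/(1+e^{3.6000}) = 0.0266
P_2 = 1/(1+e^{3.3408}) = 0.0342
P_3 = 1/(1+e^{3.0000}) = 0.0474
E[score] = 0.0266 + 0.0342 + 0.0474 = 0.1082

0.108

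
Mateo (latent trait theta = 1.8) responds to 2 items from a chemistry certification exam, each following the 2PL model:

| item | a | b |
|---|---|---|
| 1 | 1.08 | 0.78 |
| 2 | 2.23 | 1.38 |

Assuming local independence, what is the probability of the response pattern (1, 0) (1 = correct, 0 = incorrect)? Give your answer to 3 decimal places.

0.211

P(theta) = 1 / (1 + exp(−a(theta − b)))
P_1 = 1/(1+e^{-1.1016}) = 0.7506
P_2 = 1/(1+e^{-0.9366}) = 0.7184
L = P_1 × (1−P_2) = 0.7506 × 0.2816 = 0.21135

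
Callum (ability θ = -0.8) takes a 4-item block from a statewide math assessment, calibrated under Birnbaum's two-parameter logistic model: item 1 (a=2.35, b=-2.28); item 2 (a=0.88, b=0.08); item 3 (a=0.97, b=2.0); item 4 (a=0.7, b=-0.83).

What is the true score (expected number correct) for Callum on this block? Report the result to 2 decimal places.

P(θ) = 1 / (1 + exp(−a(θ − b)))
P_1 = 1/(1+e^{-3.4780}) = 0.9701
P_2 = 1/(1+e^{0.7744}) = 0.3155
P_3 = 1/(1+e^{2.7160}) = 0.0620
P_4 = 1/(1+e^{-0.0210}) = 0.5052
E[score] = 0.9701 + 0.3155 + 0.0620 + 0.5052 = 1.8529

1.85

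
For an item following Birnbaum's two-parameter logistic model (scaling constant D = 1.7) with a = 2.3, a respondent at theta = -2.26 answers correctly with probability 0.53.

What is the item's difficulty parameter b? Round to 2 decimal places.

-2.29

P(theta) = 1 / (1 + exp(−D·a(theta − b)))
logit(0.53) = ln(0.53/0.47) = 0.1201
b = theta − logit/(1.7·a) = -2.26 − 0.1201/3.9100 = -2.2907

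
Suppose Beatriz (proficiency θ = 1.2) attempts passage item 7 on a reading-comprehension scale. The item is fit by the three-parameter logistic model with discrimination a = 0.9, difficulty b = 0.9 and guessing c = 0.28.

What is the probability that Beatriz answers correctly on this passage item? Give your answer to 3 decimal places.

0.688

P(θ) = c + (1 − c) · 1 / (1 + exp(−a(θ − b)))
Exponent: 0.9 × (1.2 − 0.9) = 0.2700
1/(1 + e^{-0.2700}) = 0.5671
P = 0.28 + 0.72 × 0.5671 = 0.6883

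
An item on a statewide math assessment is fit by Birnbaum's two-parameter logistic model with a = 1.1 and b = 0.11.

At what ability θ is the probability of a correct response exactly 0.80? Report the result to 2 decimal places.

1.37

P(θ) = 1 / (1 + exp(−a(θ − b)))
logit = ln(0.8000/0.2000) = 1.3863
θ = b + logit/(a) = 0.11 + 1.3863/1.1000 = 1.3703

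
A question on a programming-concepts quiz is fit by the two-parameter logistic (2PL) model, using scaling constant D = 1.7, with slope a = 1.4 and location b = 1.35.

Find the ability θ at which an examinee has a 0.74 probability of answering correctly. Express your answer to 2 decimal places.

1.79

P(θ) = 1 / (1 + exp(−D·a(θ − b)))
logit = ln(0.7400/0.2600) = 1.0460
θ = b + logit/(1.7·a) = 1.35 + 1.0460/2.3800 = 1.7895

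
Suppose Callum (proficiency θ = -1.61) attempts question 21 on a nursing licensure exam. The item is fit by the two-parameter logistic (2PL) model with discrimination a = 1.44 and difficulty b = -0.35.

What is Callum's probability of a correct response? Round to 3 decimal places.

0.140

P(θ) = 1 / (1 + exp(−a(θ − b)))
Exponent: 1.44 × (-1.61 − (-0.35)) = -1.8144
1/(1 + e^{1.8144}) = 0.1401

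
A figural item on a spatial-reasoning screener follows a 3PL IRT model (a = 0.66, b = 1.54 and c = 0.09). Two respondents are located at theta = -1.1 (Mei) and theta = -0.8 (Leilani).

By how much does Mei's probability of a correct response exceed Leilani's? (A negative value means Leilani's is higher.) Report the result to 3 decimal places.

P(theta) = c + (1 − c) · 1 / (1 + exp(−a(theta − b)))
P(Mei) = 0.2256  [exponent -1.7424]
P(Leilani) = 0.2501  [exponent -1.5444]
Difference = 0.2256 − 0.2501 = -0.0245

-0.024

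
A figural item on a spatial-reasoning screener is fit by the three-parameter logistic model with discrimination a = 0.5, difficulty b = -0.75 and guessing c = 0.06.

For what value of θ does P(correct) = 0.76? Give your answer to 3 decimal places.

1.391

P(θ) = c + (1 − c) · 1 / (1 + exp(−a(θ − b)))
Remove guessing floor: (0.76 − 0.06)/(1 − 0.06) = 0.7447
logit = ln(0.7447/0.2553) = 1.0704
θ = b + logit/(a) = -0.75 + 1.0704/0.5000 = 1.3909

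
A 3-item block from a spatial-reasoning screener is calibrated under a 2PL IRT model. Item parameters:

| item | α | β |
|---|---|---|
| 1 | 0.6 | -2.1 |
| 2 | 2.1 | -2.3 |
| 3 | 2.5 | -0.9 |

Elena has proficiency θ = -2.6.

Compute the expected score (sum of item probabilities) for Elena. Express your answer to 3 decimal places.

P(θ) = 1 / (1 + exp(−α(θ − β)))
P_1 = 1/(1+e^{0.3000}) = 0.4256
P_2 = 1/(1+e^{0.6300}) = 0.3475
P_3 = 1/(1+e^{4.2500}) = 0.0141
E[score] = 0.4256 + 0.3475 + 0.0141 = 0.7871

0.787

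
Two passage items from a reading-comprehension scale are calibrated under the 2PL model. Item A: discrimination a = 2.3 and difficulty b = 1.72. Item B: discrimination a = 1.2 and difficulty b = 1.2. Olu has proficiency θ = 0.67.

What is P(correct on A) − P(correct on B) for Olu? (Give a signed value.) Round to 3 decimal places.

P(θ) = 1 / (1 + exp(−a(θ − b)))
P_A = 0.0820
P_B = 0.3462
P_A − P_B = -0.2641

-0.264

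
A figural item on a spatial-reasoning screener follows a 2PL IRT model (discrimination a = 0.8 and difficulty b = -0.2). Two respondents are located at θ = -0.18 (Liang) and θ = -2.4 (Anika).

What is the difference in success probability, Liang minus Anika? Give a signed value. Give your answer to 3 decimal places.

0.357

P(θ) = 1 / (1 + exp(−a(θ − b)))
P(Liang) = 0.5040  [exponent 0.0160]
P(Anika) = 0.1468  [exponent -1.7600]
Difference = 0.5040 − 0.1468 = 0.3572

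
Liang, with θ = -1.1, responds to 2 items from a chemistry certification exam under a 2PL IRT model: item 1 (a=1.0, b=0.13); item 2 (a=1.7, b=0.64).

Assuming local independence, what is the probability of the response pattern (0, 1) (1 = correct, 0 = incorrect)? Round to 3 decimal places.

P(θ) = 1 / (1 + exp(−a(θ − b)))
P_1 = 1/(1+e^{1.2300}) = 0.2262
P_2 = 1/(1+e^{2.9580}) = 0.0494
L = (1−P_1) × P_2 = 0.7738 × 0.0494 = 0.03820

0.038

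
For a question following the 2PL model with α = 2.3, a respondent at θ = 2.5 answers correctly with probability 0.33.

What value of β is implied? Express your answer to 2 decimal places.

P(θ) = 1 / (1 + exp(−α(θ − β)))
logit(0.33) = ln(0.33/0.67) = -0.7082
β = θ − logit/(α) = 2.5 − (-0.7082)/2.3000 = 2.8079

2.81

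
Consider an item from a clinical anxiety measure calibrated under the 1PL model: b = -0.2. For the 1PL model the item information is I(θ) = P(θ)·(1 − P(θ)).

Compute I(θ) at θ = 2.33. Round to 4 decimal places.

P = 1/(1+e^{-2.5300}) = 0.9262
P(1−P) = 0.9262 × 0.0738 = 0.0683
I = P(1−P) = 0.06834

0.0683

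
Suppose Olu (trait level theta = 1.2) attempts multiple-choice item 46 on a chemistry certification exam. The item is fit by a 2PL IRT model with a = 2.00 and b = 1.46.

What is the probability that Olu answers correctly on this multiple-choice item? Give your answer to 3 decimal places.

0.373

P(theta) = 1 / (1 + exp(−a(theta − b)))
Exponent: 2.00 × (1.2 − 1.46) = -0.5200
1/(1 + e^{0.5200}) = 0.3729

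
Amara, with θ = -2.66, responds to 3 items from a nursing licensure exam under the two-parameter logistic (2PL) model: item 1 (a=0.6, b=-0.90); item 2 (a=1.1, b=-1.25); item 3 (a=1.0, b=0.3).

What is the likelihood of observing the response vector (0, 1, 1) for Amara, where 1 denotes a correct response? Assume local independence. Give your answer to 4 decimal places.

P(θ) = 1 / (1 + exp(−a(θ − b)))
P_1 = 1/(1+e^{1.0560}) = 0.2581
P_2 = 1/(1+e^{1.5510}) = 0.1749
P_3 = 1/(1+e^{2.9600}) = 0.0493
L = (1−P_1) × P_2 × P_3 = 0.7419 × 0.1749 × 0.0493 = 0.00639

0.0064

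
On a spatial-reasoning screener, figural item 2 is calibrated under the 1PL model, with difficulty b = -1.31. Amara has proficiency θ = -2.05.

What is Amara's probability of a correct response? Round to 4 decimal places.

P(θ) = 1 / (1 + exp(−(θ − b)))
Exponent: (-2.05 − (-1.31)) = -0.7400
1/(1 + e^{0.7400}) = 0.3230
P = 0.3230

0.3230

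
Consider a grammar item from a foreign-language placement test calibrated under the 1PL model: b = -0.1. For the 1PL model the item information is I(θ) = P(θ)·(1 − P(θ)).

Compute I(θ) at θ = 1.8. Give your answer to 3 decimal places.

0.113

P = 1/(1+e^{-1.9000}) = 0.8699
P(1−P) = 0.8699 × 0.1301 = 0.1132
I = P(1−P) = 0.11318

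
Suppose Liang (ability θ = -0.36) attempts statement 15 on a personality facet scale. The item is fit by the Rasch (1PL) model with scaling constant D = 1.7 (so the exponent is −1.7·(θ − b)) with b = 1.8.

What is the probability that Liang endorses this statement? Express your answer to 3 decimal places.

P(θ) = 1 / (1 + exp(−D·(θ − b)))
Exponent: 1.7 × (-0.36 − 1.8) = -3.6720
1/(1 + e^{3.6720}) = 0.0248
P = 0.0248

0.025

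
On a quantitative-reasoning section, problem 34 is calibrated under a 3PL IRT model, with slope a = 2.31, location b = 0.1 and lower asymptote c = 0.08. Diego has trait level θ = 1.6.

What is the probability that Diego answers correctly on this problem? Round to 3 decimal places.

P(θ) = c + (1 − c) · 1 / (1 + exp(−a(θ − b)))
Exponent: 2.31 × (1.6 − 0.1) = 3.4650
1/(1 + e^{-3.4650}) = 0.9697
P = 0.08 + 0.92 × 0.9697 = 0.9721

0.972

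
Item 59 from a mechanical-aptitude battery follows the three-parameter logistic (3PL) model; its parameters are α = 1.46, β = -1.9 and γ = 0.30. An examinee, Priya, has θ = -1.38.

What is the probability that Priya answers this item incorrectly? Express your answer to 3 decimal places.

P(θ) = γ + (1 − γ) · 1 / (1 + exp(−α(θ − β)))
Exponent: 1.46 × (-1.38 − (-1.9)) = 0.7592
1/(1 + e^{-0.7592}) = 0.6812
P = 0.30 + 0.70 × 0.6812 = 0.7768
P(incorrect) = 1 − 0.7768 = 0.2232

0.223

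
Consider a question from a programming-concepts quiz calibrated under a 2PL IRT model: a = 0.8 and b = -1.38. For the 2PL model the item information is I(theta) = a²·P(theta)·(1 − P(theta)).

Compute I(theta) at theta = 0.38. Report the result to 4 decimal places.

0.1011

P = 1/(1+e^{-1.4080}) = 0.8035
P(1−P) = 0.8035 × 0.1965 = 0.1579
I = a² × P(1−P) = 0.8² × 0.1579 = 0.10107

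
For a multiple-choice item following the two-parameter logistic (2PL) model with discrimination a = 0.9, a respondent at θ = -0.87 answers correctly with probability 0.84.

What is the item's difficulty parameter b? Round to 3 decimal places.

-2.712

P(θ) = 1 / (1 + exp(−a(θ − b)))
logit(0.84) = ln(0.84/0.16) = 1.6582
b = θ − logit/(a) = -0.87 − 1.6582/0.9000 = -2.7125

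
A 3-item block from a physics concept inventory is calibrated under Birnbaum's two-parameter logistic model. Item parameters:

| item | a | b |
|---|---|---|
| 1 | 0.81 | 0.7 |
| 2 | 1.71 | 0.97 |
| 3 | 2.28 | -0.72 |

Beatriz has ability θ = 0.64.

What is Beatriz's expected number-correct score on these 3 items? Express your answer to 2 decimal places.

1.81

P(θ) = 1 / (1 + exp(−a(θ − b)))
P_1 = 1/(1+e^{0.0486}) = 0.4879
P_2 = 1/(1+e^{0.5643}) = 0.3626
P_3 = 1/(1+e^{-3.1008}) = 0.9569
E[score] = 0.4879 + 0.3626 + 0.9569 = 1.8073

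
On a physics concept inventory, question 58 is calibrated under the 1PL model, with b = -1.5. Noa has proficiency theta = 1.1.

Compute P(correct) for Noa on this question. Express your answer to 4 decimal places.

0.9309

P(theta) = 1 / (1 + exp(−(theta − b)))
Exponent: (1.1 − (-1.5)) = 2.6000
1/(1 + e^{-2.6000}) = 0.9309
P = 0.9309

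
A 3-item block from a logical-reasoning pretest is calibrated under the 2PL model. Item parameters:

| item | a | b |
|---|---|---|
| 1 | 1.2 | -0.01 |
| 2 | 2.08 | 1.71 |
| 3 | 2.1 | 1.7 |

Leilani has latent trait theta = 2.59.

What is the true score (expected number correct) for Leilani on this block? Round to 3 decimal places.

2.686

P(theta) = 1 / (1 + exp(−a(theta − b)))
P_1 = 1/(1+e^{-3.1200}) = 0.9577
P_2 = 1/(1+e^{-1.8304}) = 0.8618
P_3 = 1/(1+e^{-1.8690}) = 0.8663
E[score] = 0.9577 + 0.8618 + 0.8663 = 2.6859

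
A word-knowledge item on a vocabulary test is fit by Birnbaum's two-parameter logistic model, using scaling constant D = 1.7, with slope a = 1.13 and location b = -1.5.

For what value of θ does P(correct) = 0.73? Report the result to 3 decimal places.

-0.982

P(θ) = 1 / (1 + exp(−D·a(θ − b)))
logit = ln(0.7300/0.2700) = 0.9946
θ = b + logit/(1.7·a) = -1.5 + 0.9946/1.9210 = -0.9822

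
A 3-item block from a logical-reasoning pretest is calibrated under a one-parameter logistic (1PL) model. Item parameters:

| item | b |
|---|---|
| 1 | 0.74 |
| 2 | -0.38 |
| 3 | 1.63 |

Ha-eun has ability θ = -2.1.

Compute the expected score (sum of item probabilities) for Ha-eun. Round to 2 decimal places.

0.23

P(θ) = 1 / (1 + exp(−(θ − b)))
P_1 = 1/(1+e^{2.8400}) = 0.0552
P_2 = 1/(1+e^{1.7200}) = 0.1519
P_3 = 1/(1+e^{3.7300}) = 0.0234
E[score] = 0.0552 + 0.1519 + 0.0234 = 0.2305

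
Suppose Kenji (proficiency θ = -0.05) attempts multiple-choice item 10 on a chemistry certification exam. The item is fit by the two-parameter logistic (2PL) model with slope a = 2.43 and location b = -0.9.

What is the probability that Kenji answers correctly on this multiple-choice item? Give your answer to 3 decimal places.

P(θ) = 1 / (1 + exp(−a(θ − b)))
Exponent: 2.43 × (-0.05 − (-0.9)) = 2.0655
1/(1 + e^{-2.0655}) = 0.8875

0.888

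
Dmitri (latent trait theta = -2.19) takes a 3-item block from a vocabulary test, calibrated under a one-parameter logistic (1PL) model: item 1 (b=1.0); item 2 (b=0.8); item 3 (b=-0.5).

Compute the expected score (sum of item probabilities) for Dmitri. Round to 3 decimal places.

0.243

P(theta) = 1 / (1 + exp(−(theta − b)))
P_1 = 1/(1+e^{3.1900}) = 0.0395
P_2 = 1/(1+e^{2.9900}) = 0.0479
P_3 = 1/(1+e^{1.6900}) = 0.1558
E[score] = 0.0395 + 0.0479 + 0.1558 = 0.2432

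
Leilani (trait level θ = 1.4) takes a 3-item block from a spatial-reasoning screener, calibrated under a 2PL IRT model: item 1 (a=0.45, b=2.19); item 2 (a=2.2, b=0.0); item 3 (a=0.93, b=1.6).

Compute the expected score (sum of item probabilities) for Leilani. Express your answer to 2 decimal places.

1.82

P(θ) = 1 / (1 + exp(−a(θ − b)))
P_1 = 1/(1+e^{0.3555}) = 0.4120
P_2 = 1/(1+e^{-3.0800}) = 0.9561
P_3 = 1/(1+e^{0.1860}) = 0.4536
E[score] = 0.4120 + 0.9561 + 0.4536 = 1.8217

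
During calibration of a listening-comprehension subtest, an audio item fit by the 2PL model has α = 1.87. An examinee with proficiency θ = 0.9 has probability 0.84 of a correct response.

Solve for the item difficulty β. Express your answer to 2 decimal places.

0.01

P(θ) = 1 / (1 + exp(−α(θ − β)))
logit(0.84) = ln(0.84/0.16) = 1.6582
β = θ − logit/(α) = 0.9 − 1.6582/1.8700 = 0.0132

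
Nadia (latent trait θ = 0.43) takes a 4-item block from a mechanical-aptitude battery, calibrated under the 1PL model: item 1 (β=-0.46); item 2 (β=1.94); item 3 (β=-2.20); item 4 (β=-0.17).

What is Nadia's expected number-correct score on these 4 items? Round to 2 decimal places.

2.47

P(θ) = 1 / (1 + exp(−(θ − β)))
P_1 = 1/(1+e^{-0.8900}) = 0.7089
P_2 = 1/(1+e^{1.5100}) = 0.1809
P_3 = 1/(1+e^{-2.6300}) = 0.9328
P_4 = 1/(1+e^{-0.6000}) = 0.6457
E[score] = 0.7089 + 0.1809 + 0.9328 + 0.6457 = 2.4683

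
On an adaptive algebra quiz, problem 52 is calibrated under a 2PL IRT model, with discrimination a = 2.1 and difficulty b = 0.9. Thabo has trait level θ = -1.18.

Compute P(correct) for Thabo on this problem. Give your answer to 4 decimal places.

0.0125

P(θ) = 1 / (1 + exp(−a(θ − b)))
Exponent: 2.1 × (-1.18 − 0.9) = -4.3680
1/(1 + e^{4.3680}) = 0.0125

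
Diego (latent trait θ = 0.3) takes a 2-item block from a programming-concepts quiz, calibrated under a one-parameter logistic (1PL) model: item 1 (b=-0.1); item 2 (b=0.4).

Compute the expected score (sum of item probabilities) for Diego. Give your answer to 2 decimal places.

P(θ) = 1 / (1 + exp(−(θ − b)))
P_1 = 1/(1+e^{-0.4000}) = 0.5987
P_2 = 1/(1+e^{0.1000}) = 0.4750
E[score] = 0.5987 + 0.4750 = 1.0737

1.07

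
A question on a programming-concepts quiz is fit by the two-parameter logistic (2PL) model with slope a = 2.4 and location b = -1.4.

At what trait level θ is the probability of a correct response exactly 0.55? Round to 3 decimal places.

-1.316

P(θ) = 1 / (1 + exp(−a(θ − b)))
logit = ln(0.5500/0.4500) = 0.2007
θ = b + logit/(a) = -1.4 + 0.2007/2.4000 = -1.3164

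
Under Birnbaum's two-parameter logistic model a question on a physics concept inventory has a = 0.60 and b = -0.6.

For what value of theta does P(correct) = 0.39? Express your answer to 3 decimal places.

P(theta) = 1 / (1 + exp(−a(theta − b)))
logit = ln(0.3900/0.6100) = -0.4473
theta = b + logit/(a) = -0.6 + (-0.4473)/0.6000 = -1.3455

-1.346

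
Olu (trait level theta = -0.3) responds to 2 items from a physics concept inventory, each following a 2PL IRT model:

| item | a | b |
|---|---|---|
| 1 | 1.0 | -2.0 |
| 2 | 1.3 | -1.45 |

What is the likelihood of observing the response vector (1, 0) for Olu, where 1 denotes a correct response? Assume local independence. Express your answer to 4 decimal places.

P(theta) = 1 / (1 + exp(−a(theta − b)))
P_1 = 1/(1+e^{-1.7000}) = 0.8455
P_2 = 1/(1+e^{-1.4950}) = 0.8168
L = P_1 × (1−P_2) = 0.8455 × 0.1832 = 0.15488

0.1549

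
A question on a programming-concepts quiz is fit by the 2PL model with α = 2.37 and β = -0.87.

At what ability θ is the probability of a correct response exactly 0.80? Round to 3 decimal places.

P(θ) = 1 / (1 + exp(−α(θ − β)))
logit = ln(0.8000/0.2000) = 1.3863
θ = β + logit/(α) = -0.87 + 1.3863/2.3700 = -0.2851

-0.285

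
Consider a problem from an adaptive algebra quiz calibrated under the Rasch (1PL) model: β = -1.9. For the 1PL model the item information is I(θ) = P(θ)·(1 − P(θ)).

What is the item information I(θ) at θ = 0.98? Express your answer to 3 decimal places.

0.050

P = 1/(1+e^{-2.8800}) = 0.9468
P(1−P) = 0.9468 × 0.0532 = 0.0503
I = P(1−P) = 0.05033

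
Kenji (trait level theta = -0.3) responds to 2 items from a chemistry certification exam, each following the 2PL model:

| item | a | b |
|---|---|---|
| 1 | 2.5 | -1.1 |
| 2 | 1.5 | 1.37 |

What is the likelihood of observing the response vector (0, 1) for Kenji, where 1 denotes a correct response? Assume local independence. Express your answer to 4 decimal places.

P(theta) = 1 / (1 + exp(−a(theta − b)))
P_1 = 1/(1+e^{-2.0000}) = 0.8808
P_2 = 1/(1+e^{2.5050}) = 0.0755
L = (1−P_1) × P_2 = 0.1192 × 0.0755 = 0.00900

0.0090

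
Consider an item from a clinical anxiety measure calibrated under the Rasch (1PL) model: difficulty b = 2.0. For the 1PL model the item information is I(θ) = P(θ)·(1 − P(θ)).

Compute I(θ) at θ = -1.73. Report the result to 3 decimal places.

0.023

P = 1/(1+e^{3.7300}) = 0.0234
P(1−P) = 0.0234 × 0.9766 = 0.0229
I = P(1−P) = 0.02288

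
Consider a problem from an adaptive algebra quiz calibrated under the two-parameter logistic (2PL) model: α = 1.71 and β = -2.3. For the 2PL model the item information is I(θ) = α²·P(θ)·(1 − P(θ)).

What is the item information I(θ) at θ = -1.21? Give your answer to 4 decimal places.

0.3399

P = 1/(1+e^{-1.8639}) = 0.8658
P(1−P) = 0.8658 × 0.1342 = 0.1162
I = α² × P(1−P) = 1.71² × 0.1162 = 0.33986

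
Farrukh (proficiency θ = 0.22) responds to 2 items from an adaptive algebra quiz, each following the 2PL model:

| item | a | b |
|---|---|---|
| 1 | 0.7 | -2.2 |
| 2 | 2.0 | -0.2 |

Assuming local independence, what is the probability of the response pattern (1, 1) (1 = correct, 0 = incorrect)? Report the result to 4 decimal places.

P(θ) = 1 / (1 + exp(−a(θ − b)))
P_1 = 1/(1+e^{-1.6940}) = 0.8447
P_2 = 1/(1+e^{-0.8400}) = 0.6985
L = P_1 × P_2 = 0.8447 × 0.6985 = 0.59003

0.5900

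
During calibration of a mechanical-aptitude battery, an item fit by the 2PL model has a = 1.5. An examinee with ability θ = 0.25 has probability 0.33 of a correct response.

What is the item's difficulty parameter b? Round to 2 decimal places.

0.72

P(θ) = 1 / (1 + exp(−a(θ − b)))
logit(0.33) = ln(0.33/0.67) = -0.7082
b = θ − logit/(a) = 0.25 − (-0.7082)/1.5000 = 0.7221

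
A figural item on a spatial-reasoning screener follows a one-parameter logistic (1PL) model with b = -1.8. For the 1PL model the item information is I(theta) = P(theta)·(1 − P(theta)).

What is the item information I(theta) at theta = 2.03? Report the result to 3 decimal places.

0.021

P = 1/(1+e^{-3.8300}) = 0.9788
P(1−P) = 0.9788 × 0.0212 = 0.0208
I = P(1−P) = 0.02080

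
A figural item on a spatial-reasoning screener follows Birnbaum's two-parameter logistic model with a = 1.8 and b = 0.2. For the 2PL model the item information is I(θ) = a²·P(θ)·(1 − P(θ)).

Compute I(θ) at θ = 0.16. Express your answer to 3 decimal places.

0.809

P = 1/(1+e^{0.0720}) = 0.4820
P(1−P) = 0.4820 × 0.5180 = 0.2497
I = a² × P(1−P) = 1.8² × 0.2497 = 0.80895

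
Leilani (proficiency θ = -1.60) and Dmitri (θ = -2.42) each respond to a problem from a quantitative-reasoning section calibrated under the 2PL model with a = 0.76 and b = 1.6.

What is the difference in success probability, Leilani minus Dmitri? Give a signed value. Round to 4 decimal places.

P(θ) = 1 / (1 + exp(−a(θ − b)))
P(Leilani) = 0.0808  [exponent -2.4320]
P(Dmitri) = 0.0450  [exponent -3.0552]
Difference = 0.0808 − 0.0450 = 0.0358

0.0358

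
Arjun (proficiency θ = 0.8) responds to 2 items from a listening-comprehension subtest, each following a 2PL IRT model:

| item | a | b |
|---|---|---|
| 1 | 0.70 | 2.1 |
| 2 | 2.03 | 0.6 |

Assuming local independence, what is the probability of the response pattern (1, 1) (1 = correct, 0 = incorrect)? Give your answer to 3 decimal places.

P(θ) = 1 / (1 + exp(−a(θ − b)))
P_1 = 1/(1+e^{0.9100}) = 0.2870
P_2 = 1/(1+e^{-0.4060}) = 0.6001
L = P_1 × P_2 = 0.2870 × 0.6001 = 0.17224

0.172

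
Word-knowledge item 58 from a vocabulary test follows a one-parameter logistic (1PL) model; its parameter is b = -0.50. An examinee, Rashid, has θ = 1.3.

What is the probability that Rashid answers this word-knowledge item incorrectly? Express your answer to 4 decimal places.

P(θ) = 1 / (1 + exp(−(θ − b)))
Exponent: (1.3 − (-0.50)) = 1.8000
1/(1 + e^{-1.8000}) = 0.8581
P = 0.8581
P(incorrect) = 1 − 0.8581 = 0.1419

0.1419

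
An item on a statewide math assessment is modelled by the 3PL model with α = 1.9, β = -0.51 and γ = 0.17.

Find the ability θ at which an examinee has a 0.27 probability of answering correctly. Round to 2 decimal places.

-1.56

P(θ) = γ + (1 − γ) · 1 / (1 + exp(−α(θ − β)))
Remove guessing floor: (0.27 − 0.17)/(1 − 0.17) = 0.1205
logit = ln(0.1205/0.8795) = -1.9879
θ = β + logit/(α) = -0.51 + (-1.9879)/1.9000 = -1.5562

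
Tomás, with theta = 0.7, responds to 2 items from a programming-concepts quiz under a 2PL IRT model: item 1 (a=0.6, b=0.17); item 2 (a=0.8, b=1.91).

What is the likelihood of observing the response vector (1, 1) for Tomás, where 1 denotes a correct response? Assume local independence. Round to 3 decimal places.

0.159

P(theta) = 1 / (1 + exp(−a(theta − b)))
P_1 = 1/(1+e^{-0.3180}) = 0.5788
P_2 = 1/(1+e^{0.9680}) = 0.2753
L = P_1 × P_2 = 0.5788 × 0.2753 = 0.15934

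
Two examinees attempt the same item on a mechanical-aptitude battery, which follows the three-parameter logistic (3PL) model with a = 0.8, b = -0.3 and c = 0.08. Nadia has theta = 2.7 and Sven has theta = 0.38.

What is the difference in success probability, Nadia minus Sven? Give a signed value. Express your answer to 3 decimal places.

P(theta) = c + (1 − c) · 1 / (1 + exp(−a(theta − b)))
P(Nadia) = 0.9235  [exponent 2.4000]
P(Sven) = 0.6621  [exponent 0.5440]
Difference = 0.9235 − 0.6621 = 0.2614

0.261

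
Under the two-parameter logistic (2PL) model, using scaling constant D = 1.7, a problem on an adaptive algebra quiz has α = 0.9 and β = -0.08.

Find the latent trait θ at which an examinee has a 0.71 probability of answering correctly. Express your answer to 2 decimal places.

P(θ) = 1 / (1 + exp(−D·α(θ − β)))
logit = ln(0.7100/0.2900) = 0.8954
θ = β + logit/(1.7·α) = -0.08 + 0.8954/1.5300 = 0.5052

0.51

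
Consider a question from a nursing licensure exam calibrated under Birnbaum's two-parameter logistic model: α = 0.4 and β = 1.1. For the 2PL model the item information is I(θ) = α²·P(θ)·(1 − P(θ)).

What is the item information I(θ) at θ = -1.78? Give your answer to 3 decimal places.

P = 1/(1+e^{1.1520}) = 0.2401
P(1−P) = 0.2401 × 0.7599 = 0.1825
I = α² × P(1−P) = 0.4² × 0.1825 = 0.02919

0.029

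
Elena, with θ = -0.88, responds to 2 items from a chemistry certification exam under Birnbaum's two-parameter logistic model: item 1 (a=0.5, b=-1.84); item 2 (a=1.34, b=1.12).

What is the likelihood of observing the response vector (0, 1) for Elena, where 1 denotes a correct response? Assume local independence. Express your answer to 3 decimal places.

0.025

P(θ) = 1 / (1 + exp(−a(θ − b)))
P_1 = 1/(1+e^{-0.4800}) = 0.6177
P_2 = 1/(1+e^{2.6800}) = 0.0642
L = (1−P_1) × P_2 = 0.3823 × 0.0642 = 0.02453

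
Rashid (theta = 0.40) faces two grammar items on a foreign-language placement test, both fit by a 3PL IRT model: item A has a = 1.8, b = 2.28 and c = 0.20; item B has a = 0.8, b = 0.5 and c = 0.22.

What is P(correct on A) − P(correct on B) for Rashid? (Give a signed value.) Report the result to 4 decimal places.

P(theta) = c + (1 − c) · 1 / (1 + exp(−a(theta − b)))
P_A = 0.2262
P_B = 0.5944
P_A − P_B = -0.3682

-0.3682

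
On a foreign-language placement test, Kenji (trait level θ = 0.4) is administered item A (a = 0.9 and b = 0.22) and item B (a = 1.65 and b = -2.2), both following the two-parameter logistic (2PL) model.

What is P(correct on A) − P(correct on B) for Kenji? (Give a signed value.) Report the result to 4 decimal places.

P(θ) = 1 / (1 + exp(−a(θ − b)))
P_A = 0.5404
P_B = 0.9865
P_A − P_B = -0.4461

-0.4461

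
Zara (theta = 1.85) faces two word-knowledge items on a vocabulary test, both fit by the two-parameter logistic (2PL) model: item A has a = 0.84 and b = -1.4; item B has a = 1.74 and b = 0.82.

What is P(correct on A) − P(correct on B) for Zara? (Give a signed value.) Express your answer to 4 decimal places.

P(theta) = 1 / (1 + exp(−a(theta − b)))
P_A = 0.9388
P_B = 0.8572
P_A − P_B = 0.0816

0.0816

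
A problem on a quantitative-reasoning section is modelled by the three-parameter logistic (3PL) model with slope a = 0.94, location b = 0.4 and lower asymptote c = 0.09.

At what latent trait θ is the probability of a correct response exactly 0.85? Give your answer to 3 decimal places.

P(θ) = c + (1 − c) · 1 / (1 + exp(−a(θ − b)))
Remove guessing floor: (0.85 − 0.09)/(1 − 0.09) = 0.8352
logit = ln(0.8352/0.1648) = 1.6227
θ = b + logit/(a) = 0.4 + 1.6227/0.9400 = 2.1263

2.126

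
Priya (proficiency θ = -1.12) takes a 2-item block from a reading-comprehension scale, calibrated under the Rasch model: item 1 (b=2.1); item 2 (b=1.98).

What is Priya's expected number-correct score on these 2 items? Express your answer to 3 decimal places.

0.082

P(θ) = 1 / (1 + exp(−(θ − b)))
P_1 = 1/(1+e^{3.2200}) = 0.0384
P_2 = 1/(1+e^{3.1000}) = 0.0431
E[score] = 0.0384 + 0.0431 = 0.0815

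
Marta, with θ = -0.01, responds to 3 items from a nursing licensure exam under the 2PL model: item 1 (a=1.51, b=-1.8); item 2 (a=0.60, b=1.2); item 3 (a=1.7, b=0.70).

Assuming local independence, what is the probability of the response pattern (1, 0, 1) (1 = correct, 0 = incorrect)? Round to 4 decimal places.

P(θ) = 1 / (1 + exp(−a(θ − b)))
P_1 = 1/(1+e^{-2.7029}) = 0.9372
P_2 = 1/(1+e^{0.7260}) = 0.3261
P_3 = 1/(1+e^{1.2070}) = 0.2302
L = P_1 × (1−P_2) × P_3 = 0.9372 × 0.6739 × 0.2302 = 0.14542

0.1454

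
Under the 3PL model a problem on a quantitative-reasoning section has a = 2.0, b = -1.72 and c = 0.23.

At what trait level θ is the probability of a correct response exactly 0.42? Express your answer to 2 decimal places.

P(θ) = c + (1 − c) · 1 / (1 + exp(−a(θ − b)))
Remove guessing floor: (0.42 − 0.23)/(1 − 0.23) = 0.2468
logit = ln(0.2468/0.7532) = -1.1160
θ = b + logit/(a) = -1.72 + (-1.1160)/2.0000 = -2.2780

-2.28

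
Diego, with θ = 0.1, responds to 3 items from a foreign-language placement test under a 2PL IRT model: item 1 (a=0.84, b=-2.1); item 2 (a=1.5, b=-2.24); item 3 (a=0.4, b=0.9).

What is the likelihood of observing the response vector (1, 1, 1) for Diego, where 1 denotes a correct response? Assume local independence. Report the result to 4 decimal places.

P(θ) = 1 / (1 + exp(−a(θ − b)))
P_1 = 1/(1+e^{-1.8480}) = 0.8639
P_2 = 1/(1+e^{-3.5100}) = 0.9710
P_3 = 1/(1+e^{0.3200}) = 0.4207
L = P_1 × P_2 × P_3 = 0.8639 × 0.9710 × 0.4207 = 0.35287

0.3529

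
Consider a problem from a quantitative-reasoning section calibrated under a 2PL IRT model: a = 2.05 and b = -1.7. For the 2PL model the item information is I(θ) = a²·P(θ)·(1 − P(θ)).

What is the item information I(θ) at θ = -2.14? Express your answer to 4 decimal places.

P = 1/(1+e^{0.9020}) = 0.2886
P(1−P) = 0.2886 × 0.7114 = 0.2053
I = a² × P(1−P) = 2.05² × 0.2053 = 0.86289

0.8629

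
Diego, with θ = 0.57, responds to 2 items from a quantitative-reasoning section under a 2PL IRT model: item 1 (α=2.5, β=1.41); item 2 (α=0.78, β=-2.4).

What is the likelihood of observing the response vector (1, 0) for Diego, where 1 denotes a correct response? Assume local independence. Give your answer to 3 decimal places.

0.010

P(θ) = 1 / (1 + exp(−α(θ − β)))
P_1 = 1/(1+e^{2.1000}) = 0.1091
P_2 = 1/(1+e^{-2.3166}) = 0.9102
L = P_1 × (1−P_2) = 0.1091 × 0.0898 = 0.00979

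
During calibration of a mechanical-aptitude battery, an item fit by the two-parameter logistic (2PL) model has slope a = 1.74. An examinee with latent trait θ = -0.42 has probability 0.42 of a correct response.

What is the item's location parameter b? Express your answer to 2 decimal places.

-0.23

P(θ) = 1 / (1 + exp(−a(θ − b)))
logit(0.42) = ln(0.42/0.58) = -0.3228
b = θ − logit/(a) = -0.42 − (-0.3228)/1.7400 = -0.2345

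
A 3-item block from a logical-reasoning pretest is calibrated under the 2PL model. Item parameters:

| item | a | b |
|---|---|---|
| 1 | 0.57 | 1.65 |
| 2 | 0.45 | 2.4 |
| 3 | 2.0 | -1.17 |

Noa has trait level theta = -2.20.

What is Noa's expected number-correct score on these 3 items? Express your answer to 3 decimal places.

0.325

P(theta) = 1 / (1 + exp(−a(theta − b)))
P_1 = 1/(1+e^{2.1945}) = 0.1002
P_2 = 1/(1+e^{2.0700}) = 0.1120
P_3 = 1/(1+e^{2.0600}) = 0.1130
E[score] = 0.1002 + 0.1120 + 0.1130 = 0.3253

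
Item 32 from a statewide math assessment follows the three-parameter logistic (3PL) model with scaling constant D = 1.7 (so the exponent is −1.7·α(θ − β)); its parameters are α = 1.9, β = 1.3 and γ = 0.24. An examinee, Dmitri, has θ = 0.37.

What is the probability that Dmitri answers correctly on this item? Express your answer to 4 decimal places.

P(θ) = γ + (1 − γ) · 1 / (1 + exp(−D·α(θ − β)))
Exponent: 1.7 × 1.9 × (0.37 − 1.3) = -3.0039
1/(1 + e^{3.0039}) = 0.0472
P = 0.24 + 0.76 × 0.0472 = 0.2759

0.2759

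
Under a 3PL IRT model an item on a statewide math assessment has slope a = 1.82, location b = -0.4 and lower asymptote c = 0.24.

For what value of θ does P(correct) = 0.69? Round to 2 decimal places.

P(θ) = c + (1 − c) · 1 / (1 + exp(−a(θ − b)))
Remove guessing floor: (0.69 − 0.24)/(1 − 0.24) = 0.5921
logit = ln(0.5921/0.4079) = 0.3727
θ = b + logit/(a) = -0.4 + 0.3727/1.8200 = -0.1952

-0.20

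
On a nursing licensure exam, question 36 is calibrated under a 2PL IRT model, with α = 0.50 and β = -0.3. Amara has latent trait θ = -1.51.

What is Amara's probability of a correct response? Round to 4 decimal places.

P(θ) = 1 / (1 + exp(−α(θ − β)))
Exponent: 0.50 × (-1.51 − (-0.3)) = -0.6050
1/(1 + e^{0.6050}) = 0.3532

0.3532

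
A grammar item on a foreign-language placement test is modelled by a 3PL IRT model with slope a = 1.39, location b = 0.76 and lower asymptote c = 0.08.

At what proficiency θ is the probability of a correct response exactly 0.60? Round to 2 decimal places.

P(θ) = c + (1 − c) · 1 / (1 + exp(−a(θ − b)))
Remove guessing floor: (0.60 − 0.08)/(1 − 0.08) = 0.5652
logit = ln(0.5652/0.4348) = 0.2624
θ = b + logit/(a) = 0.76 + 0.2624/1.3900 = 0.9488

0.95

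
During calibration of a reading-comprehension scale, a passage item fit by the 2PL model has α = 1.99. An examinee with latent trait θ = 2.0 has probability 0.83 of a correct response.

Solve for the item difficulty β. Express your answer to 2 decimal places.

1.20

P(θ) = 1 / (1 + exp(−α(θ − β)))
logit(0.83) = ln(0.83/0.17) = 1.5856
β = θ − logit/(α) = 2.0 − 1.5856/1.9900 = 1.2032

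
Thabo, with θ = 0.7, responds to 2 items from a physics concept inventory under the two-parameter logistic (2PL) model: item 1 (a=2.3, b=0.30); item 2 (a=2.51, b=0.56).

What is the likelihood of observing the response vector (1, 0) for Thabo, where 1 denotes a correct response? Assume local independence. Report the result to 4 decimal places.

0.2953

P(θ) = 1 / (1 + exp(−a(θ − b)))
P_1 = 1/(1+e^{-0.9200}) = 0.7150
P_2 = 1/(1+e^{-0.3514}) = 0.5870
L = P_1 × (1−P_2) = 0.7150 × 0.4130 = 0.29534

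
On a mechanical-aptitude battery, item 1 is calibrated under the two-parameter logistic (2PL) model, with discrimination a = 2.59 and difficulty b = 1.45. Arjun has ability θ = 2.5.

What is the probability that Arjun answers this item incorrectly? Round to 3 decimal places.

0.062

P(θ) = 1 / (1 + exp(−a(θ − b)))
Exponent: 2.59 × (2.5 − 1.45) = 2.7195
1/(1 + e^{-2.7195}) = 0.9382
P(incorrect) = 1 − 0.9382 = 0.0618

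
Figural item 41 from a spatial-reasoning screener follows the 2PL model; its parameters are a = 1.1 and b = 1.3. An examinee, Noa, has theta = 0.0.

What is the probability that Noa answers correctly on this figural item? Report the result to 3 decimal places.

0.193

P(theta) = 1 / (1 + exp(−a(theta − b)))
Exponent: 1.1 × (0.0 − 1.3) = -1.4300
1/(1 + e^{1.4300}) = 0.1931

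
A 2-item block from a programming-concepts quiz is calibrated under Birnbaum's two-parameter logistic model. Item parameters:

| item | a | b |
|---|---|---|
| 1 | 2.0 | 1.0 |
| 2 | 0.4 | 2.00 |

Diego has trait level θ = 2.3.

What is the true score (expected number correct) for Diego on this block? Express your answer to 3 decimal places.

P(θ) = 1 / (1 + exp(−a(θ − b)))
P_1 = 1/(1+e^{-2.6000}) = 0.9309
P_2 = 1/(1+e^{-0.1200}) = 0.5300
E[score] = 0.9309 + 0.5300 = 1.4608

1.461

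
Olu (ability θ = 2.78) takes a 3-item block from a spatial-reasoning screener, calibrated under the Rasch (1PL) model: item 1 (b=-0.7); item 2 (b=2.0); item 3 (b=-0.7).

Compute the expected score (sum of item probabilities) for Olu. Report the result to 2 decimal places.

P(θ) = 1 / (1 + exp(−(θ − b)))
P_1 = 1/(1+e^{-3.4800}) = 0.9701
P_2 = 1/(1+e^{-0.7800}) = 0.6857
P_3 = 1/(1+e^{-3.4800}) = 0.9701
E[score] = 0.9701 + 0.6857 + 0.9701 = 2.6259

2.63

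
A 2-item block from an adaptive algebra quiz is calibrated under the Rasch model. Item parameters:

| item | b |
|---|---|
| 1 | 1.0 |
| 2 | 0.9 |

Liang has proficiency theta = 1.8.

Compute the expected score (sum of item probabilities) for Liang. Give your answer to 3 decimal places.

1.401

P(theta) = 1 / (1 + exp(−(theta − b)))
P_1 = 1/(1+e^{-0.8000}) = 0.6900
P_2 = 1/(1+e^{-0.9000}) = 0.7109
E[score] = 0.6900 + 0.7109 = 1.4009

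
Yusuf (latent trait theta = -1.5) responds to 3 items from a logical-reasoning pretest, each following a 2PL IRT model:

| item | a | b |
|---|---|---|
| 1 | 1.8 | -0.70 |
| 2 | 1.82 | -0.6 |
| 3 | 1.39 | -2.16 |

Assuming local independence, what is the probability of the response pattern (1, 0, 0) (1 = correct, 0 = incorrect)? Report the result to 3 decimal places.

0.046

P(theta) = 1 / (1 + exp(−a(theta − b)))
P_1 = 1/(1+e^{1.4400}) = 0.1915
P_2 = 1/(1+e^{1.6380}) = 0.1627
P_3 = 1/(1+e^{-0.9174}) = 0.7145
L = P_1 × (1−P_2) × (1−P_3) = 0.1915 × 0.8373 × 0.2855 = 0.04578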